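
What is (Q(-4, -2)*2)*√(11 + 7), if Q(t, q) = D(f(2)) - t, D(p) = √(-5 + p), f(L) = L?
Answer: 6*√2*(4 + I*√3) ≈ 33.941 + 14.697*I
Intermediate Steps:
Q(t, q) = -t + I*√3 (Q(t, q) = √(-5 + 2) - t = √(-3) - t = I*√3 - t = -t + I*√3)
(Q(-4, -2)*2)*√(11 + 7) = ((-1*(-4) + I*√3)*2)*√(11 + 7) = ((4 + I*√3)*2)*√18 = (8 + 2*I*√3)*(3*√2) = 3*√2*(8 + 2*I*√3)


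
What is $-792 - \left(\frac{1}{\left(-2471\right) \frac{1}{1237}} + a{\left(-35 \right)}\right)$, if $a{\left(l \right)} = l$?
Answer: $- \frac{1869310}{2471} \approx -756.5$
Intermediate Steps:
$-792 - \left(\frac{1}{\left(-2471\right) \frac{1}{1237}} + a{\left(-35 \right)}\right) = -792 - \left(\frac{1}{\left(-2471\right) \frac{1}{1237}} - 35\right) = -792 - \left(\frac{1}{- \frac{2471}{1237}} - 35\right) = -792 - \left(- \frac{1237}{2471} - 35\right) = -792 - - \frac{87722}{2471} = -792 + \frac{87722}{2471} = - \frac{1869310}{2471}$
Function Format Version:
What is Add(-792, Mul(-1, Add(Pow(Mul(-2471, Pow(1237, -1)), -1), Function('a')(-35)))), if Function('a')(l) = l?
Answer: Rational(-1869310, 2471) ≈ -756.50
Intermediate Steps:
Add(-792, Mul(-1, Add(Pow(Mul(-2471, Pow(1237, -1)), -1), Function('a')(-35)))) = Add(-792, Mul(-1, Add(Pow(Mul(-2471, Pow(1237, -1)), -1), -35))) = Add(-792, Mul(-1, Add(Pow(Mul(-2471, Rational(1, 1237)), -1), -35))) = Add(-792, Mul(-1, Add(Pow(Rational(-2471, 1237), -1), -35))) = Add(-792, Mul(-1, Add(Rational(-1237, 2471), -35))) = Add(-792, Mul(-1, Rational(-87722, 2471))) = Add(-792, Rational(87722, 2471)) = Rational(-1869310, 2471)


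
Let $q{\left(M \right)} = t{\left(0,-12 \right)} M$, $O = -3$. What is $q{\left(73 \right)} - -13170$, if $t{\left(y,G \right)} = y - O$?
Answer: $13389$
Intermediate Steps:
$t{\left(y,G \right)} = 3 + y$ ($t{\left(y,G \right)} = y - -3 = y + 3 = 3 + y$)
$q{\left(M \right)} = 3 M$ ($q{\left(M \right)} = \left(3 + 0\right) M = 3 M$)
$q{\left(73 \right)} - -13170 = 3 \cdot 73 - -13170 = 219 + 13170 = 13389$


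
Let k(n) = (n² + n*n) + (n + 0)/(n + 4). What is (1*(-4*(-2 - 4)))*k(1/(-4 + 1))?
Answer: 104/33 ≈ 3.1515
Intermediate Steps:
k(n) = 2*n² + n/(4 + n) (k(n) = (n² + n²) + n/(4 + n) = 2*n² + n/(4 + n))
(1*(-4*(-2 - 4)))*k(1/(-4 + 1)) = (1*(-4*(-2 - 4)))*((1 + 2*(1/(-4 + 1))² + 8/(-4 + 1))/((-4 + 1)*(4 + 1/(-4 + 1)))) = (1*(-4*(-6)))*((1 + 2*(1/(-3))² + 8/(-3))/((-3)*(4 + 1/(-3)))) = (1*24)*(-(1 + 2*(-⅓)² + 8*(-⅓))/(3*(4 - ⅓))) = 24*(-(1 + 2*(⅑) - 8/3)/(3*11/3)) = 24*(-⅓*3/11*(1 + 2/9 - 8/3)) = 24*(-⅓*3/11*(-13/9)) = 24*(13/99) = 104/33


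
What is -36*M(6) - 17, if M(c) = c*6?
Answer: -1313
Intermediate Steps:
M(c) = 6*c
-36*M(6) - 17 = -216*6 - 17 = -36*36 - 17 = -1296 - 17 = -1313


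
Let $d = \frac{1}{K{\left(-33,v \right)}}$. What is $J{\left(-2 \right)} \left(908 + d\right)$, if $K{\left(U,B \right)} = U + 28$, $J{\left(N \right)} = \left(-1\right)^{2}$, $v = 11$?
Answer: $\frac{4539}{5} \approx 907.8$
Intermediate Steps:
$J{\left(N \right)} = 1$
$K{\left(U,B \right)} = 28 + U$
$d = - \frac{1}{5}$ ($d = \frac{1}{28 - 33} = \frac{1}{-5} = - \frac{1}{5} \approx -0.2$)
$J{\left(-2 \right)} \left(908 + d\right) = 1 \left(908 - \frac{1}{5}\right) = 1 \cdot \frac{4539}{5} = \frac{4539}{5}$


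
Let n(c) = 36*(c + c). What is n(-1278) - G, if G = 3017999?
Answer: -3110015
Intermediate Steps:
n(c) = 72*c (n(c) = 36*(2*c) = 72*c)
n(-1278) - G = 72*(-1278) - 1*3017999 = -92016 - 3017999 = -3110015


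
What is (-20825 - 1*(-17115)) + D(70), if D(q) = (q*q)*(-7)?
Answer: -38010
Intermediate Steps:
D(q) = -7*q² (D(q) = q²*(-7) = -7*q²)
(-20825 - 1*(-17115)) + D(70) = (-20825 - 1*(-17115)) - 7*70² = (-20825 + 17115) - 7*4900 = -3710 - 34300 = -38010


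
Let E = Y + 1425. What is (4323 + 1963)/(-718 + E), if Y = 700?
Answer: 898/201 ≈ 4.4677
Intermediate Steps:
E = 2125 (E = 700 + 1425 = 2125)
(4323 + 1963)/(-718 + E) = (4323 + 1963)/(-718 + 2125) = 6286/1407 = 6286*(1/1407) = 898/201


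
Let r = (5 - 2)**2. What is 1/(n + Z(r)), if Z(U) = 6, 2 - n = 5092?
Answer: -1/5084 ≈ -0.00019670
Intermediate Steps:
n = -5090 (n = 2 - 1*5092 = 2 - 5092 = -5090)
r = 9 (r = 3**2 = 9)
1/(n + Z(r)) = 1/(-5090 + 6) = 1/(-5084) = -1/5084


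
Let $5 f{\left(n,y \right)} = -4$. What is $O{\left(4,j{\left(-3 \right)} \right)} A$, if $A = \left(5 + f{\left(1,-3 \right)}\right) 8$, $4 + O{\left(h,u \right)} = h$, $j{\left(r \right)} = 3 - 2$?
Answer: $0$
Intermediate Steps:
$j{\left(r \right)} = 1$
$f{\left(n,y \right)} = - \frac{4}{5}$ ($f{\left(n,y \right)} = \frac{1}{5} \left(-4\right) = - \frac{4}{5}$)
$O{\left(h,u \right)} = -4 + h$
$A = \frac{168}{5}$ ($A = \left(5 - \frac{4}{5}\right) 8 = \frac{21}{5} \cdot 8 = \frac{168}{5} \approx 33.6$)
$O{\left(4,j{\left(-3 \right)} \right)} A = \left(-4 + 4\right) \frac{168}{5} = 0 \cdot \frac{168}{5} = 0$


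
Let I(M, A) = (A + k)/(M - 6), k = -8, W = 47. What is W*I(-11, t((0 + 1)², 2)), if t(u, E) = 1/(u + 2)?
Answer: 1081/51 ≈ 21.196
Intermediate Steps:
t(u, E) = 1/(2 + u)
I(M, A) = (-8 + A)/(-6 + M) (I(M, A) = (A - 8)/(M - 6) = (-8 + A)/(-6 + M))
W*I(-11, t((0 + 1)², 2)) = 47*((-8 + 1/(2 + (0 + 1)²))/(-6 - 11)) = 47*((-8 + 1/(2 + 1²))/(-17)) = 47*(-(-8 + 1/(2 + 1))/17) = 47*(-(-8 + 1/3)/17) = 47*(-(-8 + ⅓)/17) = 47*(-1/17*(-23/3)) = 47*(23/51) = 1081/51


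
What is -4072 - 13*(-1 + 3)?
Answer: -4098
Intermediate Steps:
-4072 - 13*(-1 + 3) = -4072 - 13*2 = -4072 - 26 = -4098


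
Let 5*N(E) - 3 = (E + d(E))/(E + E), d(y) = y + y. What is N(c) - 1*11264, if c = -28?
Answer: -112631/10 ≈ -11263.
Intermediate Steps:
d(y) = 2*y
N(E) = 9/10 (N(E) = ⅗ + ((E + 2*E)/(E + E))/5 = ⅗ + ((3*E)/((2*E)))/5 = ⅗ + ((3*E)*(1/(2*E)))/5 = ⅗ + (⅕)*(3/2) = ⅗ + 3/10 = 9/10)
N(c) - 1*11264 = 9/10 - 1*11264 = 9/10 - 11264 = -112631/10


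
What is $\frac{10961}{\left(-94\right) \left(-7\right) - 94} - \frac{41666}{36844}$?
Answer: $\frac{95086865}{5195004} \approx 18.304$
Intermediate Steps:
$\frac{10961}{\left(-94\right) \left(-7\right) - 94} - \frac{41666}{36844} = \frac{10961}{658 - 94} - \frac{20833}{18422} = \frac{10961}{564} - \frac{20833}{18422} = \frac{95086865}{5195004}$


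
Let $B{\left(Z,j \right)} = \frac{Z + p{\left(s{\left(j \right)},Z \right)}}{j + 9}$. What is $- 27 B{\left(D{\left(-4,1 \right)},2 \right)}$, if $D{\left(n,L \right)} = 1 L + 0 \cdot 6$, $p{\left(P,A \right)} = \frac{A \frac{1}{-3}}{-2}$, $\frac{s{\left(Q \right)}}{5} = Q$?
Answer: $- \frac{63}{22} \approx -2.8636$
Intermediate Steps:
$s{\left(Q \right)} = 5 Q$
$p{\left(P,A \right)} = \frac{A}{6}$ ($p{\left(P,A \right)} = A \left(- \frac{1}{3}\right) \left(- \frac{1}{2}\right) = - \frac{A}{3} \left(- \frac{1}{2}\right) = \frac{A}{6}$)
$D{\left(n,L \right)} = L$ ($D{\left(n,L \right)} = L + 0 = L$)
$B{\left(Z,j \right)} = \frac{7 Z}{6 \left(9 + j\right)}$ ($B{\left(Z,j \right)} = \frac{Z + \frac{Z}{6}}{j + 9} = \frac{\frac{7}{6} Z}{9 + j} = \frac{7 Z}{6 \left(9 + j\right)}$)
$- 27 B{\left(D{\left(-4,1 \right)},2 \right)} = - 27 \cdot \frac{7}{6} \cdot 1 \frac{1}{9 + 2} = - 27 \cdot \frac{7}{6} \cdot 1 \cdot \frac{1}{11} = \left(-27\right) \frac{7}{66} = - \frac{63}{22}$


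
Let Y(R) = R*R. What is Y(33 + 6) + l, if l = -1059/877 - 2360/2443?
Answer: 3254102374/2142511 ≈ 1518.8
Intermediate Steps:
l = -4656857/2142511 (l = -1059*1/877 - 2360*1/2443 = -1059/877 - 2360/2443 = -4656857/2142511 ≈ -2.1735)
Y(R) = R²
Y(33 + 6) + l = (33 + 6)² - 4656857/2142511 = 39² - 4656857/2142511 = 1521 - 4656857/2142511 = 3254102374/2142511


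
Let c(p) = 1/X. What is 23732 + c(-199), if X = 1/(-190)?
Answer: 23542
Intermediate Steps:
X = -1/190 ≈ -0.0052632
c(p) = -190 (c(p) = 1/(-1/190) = -190)
23732 + c(-199) = 23732 - 190 = 23542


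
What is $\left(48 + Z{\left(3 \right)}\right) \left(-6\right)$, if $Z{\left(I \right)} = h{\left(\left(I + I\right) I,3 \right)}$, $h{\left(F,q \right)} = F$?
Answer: $-396$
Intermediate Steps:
$Z{\left(I \right)} = 2 I^{2}$ ($Z{\left(I \right)} = \left(I + I\right) I = 2 I I = 2 I^{2}$)
$\left(48 + Z{\left(3 \right)}\right) \left(-6\right) = \left(48 + 2 \cdot 3^{2}\right) \left(-6\right) = \left(48 + 2 \cdot 9\right) \left(-6\right) = \left(48 + 18\right) \left(-6\right) = 66 \left(-6\right) = -396$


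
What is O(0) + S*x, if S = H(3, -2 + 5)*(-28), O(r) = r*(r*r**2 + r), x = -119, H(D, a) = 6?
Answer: 19992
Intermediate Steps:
O(r) = r*(r + r**3) (O(r) = r*(r**3 + r) = r*(r + r**3))
S = -168 (S = 6*(-28) = -168)
O(0) + S*x = (0**2 + 0**4) - 168*(-119) = (0 + 0) + 19992 = 0 + 19992 = 19992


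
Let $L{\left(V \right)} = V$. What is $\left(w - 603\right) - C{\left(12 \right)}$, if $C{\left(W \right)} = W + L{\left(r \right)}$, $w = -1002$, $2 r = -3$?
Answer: $- \frac{3231}{2} \approx -1615.5$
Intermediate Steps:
$r = - \frac{3}{2}$ ($r = \frac{1}{2} \left(-3\right) = - \frac{3}{2} \approx -1.5$)
$C{\left(W \right)} = - \frac{3}{2} + W$ ($C{\left(W \right)} = W - \frac{3}{2} = - \frac{3}{2} + W$)
$\left(w - 603\right) - C{\left(12 \right)} = \left(-1002 - 603\right) - \left(- \frac{3}{2} + 12\right) = -1605 - \frac{21}{2} = - \frac{3231}{2}$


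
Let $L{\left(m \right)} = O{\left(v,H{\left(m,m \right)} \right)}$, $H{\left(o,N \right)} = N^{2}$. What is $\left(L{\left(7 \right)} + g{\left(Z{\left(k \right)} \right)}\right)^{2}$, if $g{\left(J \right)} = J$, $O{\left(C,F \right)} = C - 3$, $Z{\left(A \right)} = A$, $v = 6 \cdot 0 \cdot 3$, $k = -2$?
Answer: $25$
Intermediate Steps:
$v = 0$ ($v = 0 \cdot 3 = 0$)
$O{\left(C,F \right)} = -3 + C$ ($O{\left(C,F \right)} = C - 3 = -3 + C$)
$L{\left(m \right)} = -3$ ($L{\left(m \right)} = -3 + 0 = -3$)
$\left(L{\left(7 \right)} + g{\left(Z{\left(k \right)} \right)}\right)^{2} = \left(-3 - 2\right)^{2} = \left(-5\right)^{2} = 25$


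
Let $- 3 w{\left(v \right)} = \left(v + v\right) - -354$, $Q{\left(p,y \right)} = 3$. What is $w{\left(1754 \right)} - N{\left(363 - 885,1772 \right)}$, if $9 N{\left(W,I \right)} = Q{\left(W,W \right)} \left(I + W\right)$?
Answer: $-1704$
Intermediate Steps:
$N{\left(W,I \right)} = \frac{I}{3} + \frac{W}{3}$ ($N{\left(W,I \right)} = \frac{3 \left(I + W\right)}{9} = \frac{3 I + 3 W}{9} = \frac{I}{3} + \frac{W}{3}$)
$w{\left(v \right)} = -118 - \frac{2 v}{3}$ ($w{\left(v \right)} = - \frac{\left(v + v\right) - -354}{3} = - \frac{2 v + 354}{3} = - \frac{354 + 2 v}{3} = -118 - \frac{2 v}{3}$)
$w{\left(1754 \right)} - N{\left(363 - 885,1772 \right)} = \left(-118 - \frac{3508}{3}\right) - \left(\frac{1}{3} \cdot 1772 + \frac{363 - 885}{3}\right) = \left(-118 - \frac{3508}{3}\right) - \left(\frac{1772}{3} + \frac{363 - 885}{3}\right) = - \frac{3862}{3} - \left(\frac{1772}{3} + \frac{1}{3} \left(-522\right)\right) = - \frac{3862}{3} - \left(\frac{1772}{3} - 174\right) = - \frac{3862}{3} - \frac{1250}{3} = -1704$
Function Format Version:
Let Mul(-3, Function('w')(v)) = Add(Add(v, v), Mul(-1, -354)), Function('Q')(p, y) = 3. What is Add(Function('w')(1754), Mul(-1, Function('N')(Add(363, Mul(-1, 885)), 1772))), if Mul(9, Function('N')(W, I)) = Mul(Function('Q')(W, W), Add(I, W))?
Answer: -1704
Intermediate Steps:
Function('N')(W, I) = Add(Mul(Rational(1, 3), I), Mul(Rational(1, 3), W)) (Function('N')(W, I) = Mul(Rational(1, 9), Mul(3, Add(I, W))) = Mul(Rational(1, 9), Add(Mul(3, I), Mul(3, W))) = Add(Mul(Rational(1, 3), I), Mul(Rational(1, 3), W)))
Function('w')(v) = Add(-118, Mul(Rational(-2, 3), v)) (Function('w')(v) = Mul(Rational(-1, 3), Add(Add(v, v), Mul(-1, -354))) = Mul(Rational(-1, 3), Add(Mul(2, v), 354)) = Mul(Rational(-1, 3), Add(354, Mul(2, v))) = Add(-118, Mul(Rational(-2, 3), v)))
Add(Function('w')(1754), Mul(-1, Function('N')(Add(363, Mul(-1, 885)), 1772))) = Add(Add(-118, Mul(Rational(-2, 3), 1754)), Mul(-1, Add(Mul(Rational(1, 3), 1772), Mul(Rational(1, 3), Add(363, Mul(-1, 885)))))) = Add(Add(-118, Rational(-3508, 3)), Mul(-1, Add(Rational(1772, 3), Mul(Rational(1, 3), Add(363, -885))))) = Add(Rational(-3862, 3), Mul(-1, Add(Rational(1772, 3), Mul(Rational(1, 3), -522)))) = Add(Rational(-3862, 3), Mul(-1, Add(Rational(1772, 3), -174))) = Add(Rational(-3862, 3), Mul(-1, Rational(1250, 3))) = Add(Rational(-3862, 3), Rational(-1250, 3)) = -1704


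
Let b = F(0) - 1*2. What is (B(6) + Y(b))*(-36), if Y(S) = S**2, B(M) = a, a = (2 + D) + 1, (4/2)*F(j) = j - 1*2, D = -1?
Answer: -396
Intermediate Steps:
F(j) = -1 + j/2 (F(j) = (j - 1*2)/2 = (j - 2)/2 = (-2 + j)/2 = -1 + j/2)
b = -3 (b = (-1 + (1/2)*0) - 1*2 = (-1 + 0) - 2 = -1 - 2 = -3)
a = 2 (a = (2 - 1) + 1 = 1 + 1 = 2)
B(M) = 2
(B(6) + Y(b))*(-36) = (2 + (-3)**2)*(-36) = (2 + 9)*(-36) = 11*(-36) = -396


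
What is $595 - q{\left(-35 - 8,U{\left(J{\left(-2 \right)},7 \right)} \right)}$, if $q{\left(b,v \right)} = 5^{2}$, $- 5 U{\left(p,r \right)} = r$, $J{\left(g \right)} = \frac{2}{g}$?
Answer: $570$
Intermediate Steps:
$U{\left(p,r \right)} = - \frac{r}{5}$
$q{\left(b,v \right)} = 25$
$595 - q{\left(-35 - 8,U{\left(J{\left(-2 \right)},7 \right)} \right)} = 595 - 25 = 570$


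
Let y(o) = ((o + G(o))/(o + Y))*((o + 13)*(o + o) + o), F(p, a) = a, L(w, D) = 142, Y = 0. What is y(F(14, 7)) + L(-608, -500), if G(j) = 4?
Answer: 593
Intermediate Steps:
y(o) = (4 + o)*(o + 2*o*(13 + o))/o (y(o) = ((o + 4)/(o + 0))*((o + 13)*(o + o) + o) = ((4 + o)/o)*((13 + o)*(2*o) + o) = ((4 + o)/o)*(2*o*(13 + o) + o) = ((4 + o)/o)*(o + 2*o*(13 + o)) = (4 + o)*(o + 2*o*(13 + o))/o)
y(F(14, 7)) + L(-608, -500) = (108 + 2*7² + 35*7) + 142 = (108 + 2*49 + 245) + 142 = (108 + 98 + 245) + 142 = 451 + 142 = 593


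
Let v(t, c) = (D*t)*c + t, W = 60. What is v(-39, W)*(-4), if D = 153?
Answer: 1432236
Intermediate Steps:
v(t, c) = t + 153*c*t (v(t, c) = (153*t)*c + t = 153*c*t + t = t + 153*c*t)
v(-39, W)*(-4) = -39*(1 + 153*60)*(-4) = -39*(1 + 9180)*(-4) = -39*9181*(-4) = -358059*(-4) = 1432236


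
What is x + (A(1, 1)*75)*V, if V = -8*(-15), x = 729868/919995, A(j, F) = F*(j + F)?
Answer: 16560639868/919995 ≈ 18001.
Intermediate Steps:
A(j, F) = F*(F + j)
x = 729868/919995 (x = 729868*(1/919995) = 729868/919995 ≈ 0.79334)
V = 120
x + (A(1, 1)*75)*V = 729868/919995 + ((1*(1 + 1))*75)*120 = 729868/919995 + ((1*2)*75)*120 = 729868/919995 + (2*75)*120 = 729868/919995 + 150*120 = 729868/919995 + 18000 = 16560639868/919995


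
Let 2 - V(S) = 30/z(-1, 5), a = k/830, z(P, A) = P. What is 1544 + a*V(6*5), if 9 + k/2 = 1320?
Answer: 682712/415 ≈ 1645.1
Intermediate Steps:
k = 2622 (k = -18 + 2*1320 = -18 + 2640 = 2622)
a = 1311/415 (a = 2622/830 = 2622*(1/830) = 1311/415 ≈ 3.1590)
V(S) = 32 (V(S) = 2 - 30/(-1) = 2 - 30*(-1) = 2 - 1*(-30) = 2 + 30 = 32)
1544 + a*V(6*5) = 1544 + (1311/415)*32 = 1544 + 41952/415 = 682712/415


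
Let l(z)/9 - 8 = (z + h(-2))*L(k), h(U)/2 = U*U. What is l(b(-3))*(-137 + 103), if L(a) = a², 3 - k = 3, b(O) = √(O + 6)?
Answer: -2448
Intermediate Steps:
b(O) = √(6 + O)
k = 0 (k = 3 - 1*3 = 3 - 3 = 0)
h(U) = 2*U² (h(U) = 2*(U*U) = 2*U²)
l(z) = 72 (l(z) = 72 + 9*((z + 2*(-2)²)*0²) = 72 + 9*((z + 2*4)*0) = 72 + 9*((z + 8)*0) = 72 + 9*((8 + z)*0) = 72 + 9*0 = 72 + 0 = 72)
l(b(-3))*(-137 + 103) = 72*(-137 + 103) = 72*(-34) = -2448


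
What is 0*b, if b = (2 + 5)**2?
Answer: 0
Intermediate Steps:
b = 49 (b = 7**2 = 49)
0*b = 0*49 = 0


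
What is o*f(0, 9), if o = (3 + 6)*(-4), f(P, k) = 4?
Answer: -144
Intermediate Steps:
o = -36 (o = 9*(-4) = -36)
o*f(0, 9) = -36*4 = -144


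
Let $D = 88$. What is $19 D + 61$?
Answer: $1733$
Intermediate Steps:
$19 D + 61 = 19 \cdot 88 + 61 = 1672 + 61 = 1733$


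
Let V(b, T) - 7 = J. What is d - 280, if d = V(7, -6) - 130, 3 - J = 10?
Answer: -410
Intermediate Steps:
J = -7 (J = 3 - 1*10 = 3 - 10 = -7)
V(b, T) = 0 (V(b, T) = 7 - 7 = 0)
d = -130 (d = 0 - 130 = -130)
d - 280 = -130 - 280 = -410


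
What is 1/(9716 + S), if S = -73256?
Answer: -1/63540 ≈ -1.5738e-5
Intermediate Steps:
1/(9716 + S) = 1/(9716 - 73256) = 1/(-63540) = -1/63540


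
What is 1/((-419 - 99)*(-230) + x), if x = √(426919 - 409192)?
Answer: 119140/14194321873 - √17727/14194321873 ≈ 8.3841e-6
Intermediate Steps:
x = √17727 ≈ 133.14
1/((-419 - 99)*(-230) + x) = 1/((-419 - 99)*(-230) + √17727) = 1/(-518*(-230) + √17727) = 1/(119140 + √17727)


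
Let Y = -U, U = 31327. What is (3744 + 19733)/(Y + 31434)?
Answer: 23477/107 ≈ 219.41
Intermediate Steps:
Y = -31327 (Y = -1*31327 = -31327)
(3744 + 19733)/(Y + 31434) = (3744 + 19733)/(-31327 + 31434) = 23477/107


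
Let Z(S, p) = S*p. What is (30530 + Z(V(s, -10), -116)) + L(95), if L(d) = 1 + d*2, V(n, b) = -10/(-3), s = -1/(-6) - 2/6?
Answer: 91003/3 ≈ 30334.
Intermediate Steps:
s = -1/6 (s = -1*(-1/6) - 2*1/6 = 1/6 - 1/3 = -1/6 ≈ -0.16667)
V(n, b) = 10/3 (V(n, b) = -10*(-1/3) = 10/3)
L(d) = 1 + 2*d
(30530 + Z(V(s, -10), -116)) + L(95) = (30530 + (10/3)*(-116)) + (1 + 2*95) = (30530 - 1160/3) + (1 + 190) = 90430/3 + 191 = 91003/3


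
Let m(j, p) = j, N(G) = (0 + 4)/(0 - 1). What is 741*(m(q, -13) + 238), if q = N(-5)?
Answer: 173394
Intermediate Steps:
N(G) = -4 (N(G) = 4/(-1) = 4*(-1) = -4)
q = -4
741*(m(q, -13) + 238) = 741*(-4 + 238) = 741*234 = 173394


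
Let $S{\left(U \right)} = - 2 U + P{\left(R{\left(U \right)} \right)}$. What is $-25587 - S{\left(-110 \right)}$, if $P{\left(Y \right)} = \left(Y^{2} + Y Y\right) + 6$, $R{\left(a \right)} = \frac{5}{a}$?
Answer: $- \frac{6246747}{242} \approx -25813.0$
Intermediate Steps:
$P{\left(Y \right)} = 6 + 2 Y^{2}$ ($P{\left(Y \right)} = \left(Y^{2} + Y^{2}\right) + 6 = 2 Y^{2} + 6 = 6 + 2 Y^{2}$)
$S{\left(U \right)} = 6 - 2 U + \frac{50}{U^{2}}$ ($S{\left(U \right)} = - 2 U + \left(6 + 2 \left(\frac{5}{U}\right)^{2}\right) = - 2 U + \left(6 + 2 \frac{25}{U^{2}}\right) = - 2 U + \left(6 + \frac{50}{U^{2}}\right) = 6 - 2 U + \frac{50}{U^{2}}$)
$-25587 - S{\left(-110 \right)} = -25587 - \left(6 - -220 + \frac{50}{12100}\right) = -25587 - \left(6 + 220 + 50 \cdot \frac{1}{12100}\right) = -25587 - \left(6 + 220 + \frac{1}{242}\right) = -25587 - \frac{54693}{242} = - \frac{6246747}{242}$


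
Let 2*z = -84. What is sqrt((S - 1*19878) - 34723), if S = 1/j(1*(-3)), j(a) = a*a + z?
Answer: I*sqrt(59460522)/33 ≈ 233.67*I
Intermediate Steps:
z = -42 (z = (1/2)*(-84) = -42)
j(a) = -42 + a**2 (j(a) = a*a - 42 = a**2 - 42 = -42 + a**2)
S = -1/33 (S = 1/(-42 + (1*(-3))**2) = 1/(-42 + (-3)**2) = 1/(-42 + 9) = 1/(-33) = -1/33 ≈ -0.030303)
sqrt((S - 1*19878) - 34723) = sqrt((-1/33 - 1*19878) - 34723) = sqrt((-1/33 - 19878) - 34723) = sqrt(-655975/33 - 34723) = sqrt(-1801834/33) = I*sqrt(59460522)/33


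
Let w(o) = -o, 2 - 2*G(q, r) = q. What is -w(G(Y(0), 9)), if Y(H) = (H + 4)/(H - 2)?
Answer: 2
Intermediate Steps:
Y(H) = (4 + H)/(-2 + H)
G(q, r) = 1 - q/2
-w(G(Y(0), 9)) = -(-1)*(1 - (4 + 0)/(2*(-2 + 0))) = -(-1)*(1 - 4/(2*(-2))) = -(-1)*(1 - (-1)*4/4) = -(-1)*(1 - ½*(-2)) = -(-1)*(1 + 1) = -(-1)*2 = -1*(-2) = 2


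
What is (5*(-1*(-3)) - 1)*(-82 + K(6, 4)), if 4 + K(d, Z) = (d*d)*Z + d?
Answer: 896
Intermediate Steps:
K(d, Z) = -4 + d + Z*d² (K(d, Z) = -4 + ((d*d)*Z + d) = -4 + (d²*Z + d) = -4 + (Z*d² + d) = -4 + (d + Z*d²) = -4 + d + Z*d²)
(5*(-1*(-3)) - 1)*(-82 + K(6, 4)) = (5*(-1*(-3)) - 1)*(-82 + (-4 + 6 + 4*6²)) = (5*3 - 1)*(-82 + (-4 + 6 + 4*36)) = (15 - 1)*(-82 + (-4 + 6 + 144)) = 14*(-82 + 146) = 14*64 = 896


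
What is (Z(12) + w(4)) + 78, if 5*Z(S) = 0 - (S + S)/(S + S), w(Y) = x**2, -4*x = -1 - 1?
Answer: 1561/20 ≈ 78.050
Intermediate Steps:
x = 1/2 (x = -(-1 - 1)/4 = -1/4*(-2) = 1/2 ≈ 0.50000)
w(Y) = 1/4 (w(Y) = (1/2)**2 = 1/4)
Z(S) = -1/5 (Z(S) = (0 - (S + S)/(S + S))/5 = (0 - 2*S/(2*S))/5 = (0 - 2*S*1/(2*S))/5 = (0 - 1*1)/5 = (0 - 1)/5 = (1/5)*(-1) = -1/5)
(Z(12) + w(4)) + 78 = (-1/5 + 1/4) + 78 = 1/20 + 78 = 1561/20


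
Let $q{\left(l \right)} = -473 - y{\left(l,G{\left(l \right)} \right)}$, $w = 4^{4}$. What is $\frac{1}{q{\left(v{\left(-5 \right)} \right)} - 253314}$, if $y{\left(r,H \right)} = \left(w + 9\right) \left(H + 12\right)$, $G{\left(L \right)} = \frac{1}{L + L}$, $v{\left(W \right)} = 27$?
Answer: $- \frac{54}{13876483} \approx -3.8915 \cdot 10^{-6}$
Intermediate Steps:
$w = 256$
$G{\left(L \right)} = \frac{1}{2 L}$
$y{\left(r,H \right)} = 3180 + 265 H$ ($y{\left(r,H \right)} = \left(256 + 9\right) \left(H + 12\right) = 265 \left(12 + H\right) = 3180 + 265 H$)
$q{\left(l \right)} = -3653 - \frac{265}{2 l}$ ($q{\left(l \right)} = -473 - \left(3180 + 265 \frac{1}{2 l}\right) = -473 - \left(3180 + \frac{265}{2 l}\right) = -3653 - \frac{265}{2 l}$)
$\frac{1}{q{\left(v{\left(-5 \right)} \right)} - 253314} = \frac{1}{\left(-3653 - \frac{265}{2 \cdot 27}\right) - 253314} = \frac{1}{\left(-3653 - \frac{265}{54}\right) - 253314} = \frac{1}{- \frac{197527}{54} - 253314} = \frac{1}{- \frac{13876483}{54}} = - \frac{54}{13876483}$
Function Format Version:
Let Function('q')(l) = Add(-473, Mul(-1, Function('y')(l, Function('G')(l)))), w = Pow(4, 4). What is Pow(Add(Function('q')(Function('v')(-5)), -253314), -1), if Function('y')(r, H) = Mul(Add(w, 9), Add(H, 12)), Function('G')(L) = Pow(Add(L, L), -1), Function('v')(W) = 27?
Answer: Rational(-54, 13876483) ≈ -3.8915e-6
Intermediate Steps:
w = 256
Function('G')(L) = Mul(Rational(1, 2), Pow(L, -1)) (Function('G')(L) = Pow(Mul(2, L), -1) = Mul(Rational(1, 2), Pow(L, -1)))
Function('y')(r, H) = Add(3180, Mul(265, H)) (Function('y')(r, H) = Mul(Add(256, 9), Add(H, 12)) = Mul(265, Add(12, H)) = Add(3180, Mul(265, H)))
Function('q')(l) = Add(-3653, Mul(Rational(-265, 2), Pow(l, -1))) (Function('q')(l) = Add(-473, Mul(-1, Add(3180, Mul(265, Mul(Rational(1, 2), Pow(l, -1)))))) = Add(-473, Mul(-1, Add(3180, Mul(Rational(265, 2), Pow(l, -1))))) = Add(-473, Add(-3180, Mul(Rational(-265, 2), Pow(l, -1)))) = Add(-3653, Mul(Rational(-265, 2), Pow(l, -1))))
Pow(Add(Function('q')(Function('v')(-5)), -253314), -1) = Pow(Add(Add(-3653, Mul(Rational(-265, 2), Pow(27, -1))), -253314), -1) = Pow(Add(Add(-3653, Mul(Rational(-265, 2), Rational(1, 27))), -253314), -1) = Pow(Add(Add(-3653, Rational(-265, 54)), -253314), -1) = Pow(Add(Rational(-197527, 54), -253314), -1) = Pow(Rational(-13876483, 54), -1) = Rational(-54, 13876483)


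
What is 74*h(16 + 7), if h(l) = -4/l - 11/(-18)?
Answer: 6697/207 ≈ 32.353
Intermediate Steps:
h(l) = 11/18 - 4/l (h(l) = -4/l - 11*(-1/18) = -4/l + 11/18 = 11/18 - 4/l)
74*h(16 + 7) = 74*(11/18 - 4/(16 + 7)) = 74*(11/18 - 4/23) = 74*(181/414) = 6697/207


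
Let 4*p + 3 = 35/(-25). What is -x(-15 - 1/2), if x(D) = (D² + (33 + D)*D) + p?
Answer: 321/10 ≈ 32.100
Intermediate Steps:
p = -11/10 (p = -¾ + (35/(-25))/4 = -¾ + (35*(-1/25))/4 = -¾ + (¼)*(-7/5) = -¾ - 7/20 = -11/10 ≈ -1.1000)
x(D) = -11/10 + D² + D*(33 + D) (x(D) = (D² + (33 + D)*D) - 11/10 = (D² + D*(33 + D)) - 11/10 = -11/10 + D² + D*(33 + D))
-x(-15 - 1/2) = -(-11/10 + 2*(-15 - 1/2)² + 33*(-15 - 1/2)) = -(-11/10 + 2*(-15 - 1*½)² + 33*(-15 - 1*½)) = -(-11/10 + 2*(-15 - ½)² + 33*(-15 - ½)) = -(-11/10 + 2*(-31/2)² + 33*(-31/2)) = -(-11/10 + 2*(961/4) - 1023/2) = -(-11/10 + 961/2 - 1023/2) = -1*(-321/10) = 321/10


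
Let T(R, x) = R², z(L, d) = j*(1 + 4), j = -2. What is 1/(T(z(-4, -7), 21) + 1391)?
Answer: 1/1491 ≈ 0.00067069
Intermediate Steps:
z(L, d) = -10 (z(L, d) = -2*(1 + 4) = -2*5 = -10)
1/(T(z(-4, -7), 21) + 1391) = 1/((-10)² + 1391) = 1/(100 + 1391) = 1/1491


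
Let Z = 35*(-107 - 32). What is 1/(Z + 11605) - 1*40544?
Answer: -273266559/6740 ≈ -40544.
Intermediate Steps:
Z = -4865 (Z = 35*(-139) = -4865)
1/(Z + 11605) - 1*40544 = 1/(-4865 + 11605) - 1*40544 = 1/6740 - 40544 = -273266559/6740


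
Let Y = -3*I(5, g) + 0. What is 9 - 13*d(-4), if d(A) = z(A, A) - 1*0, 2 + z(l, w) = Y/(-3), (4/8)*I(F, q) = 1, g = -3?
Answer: 9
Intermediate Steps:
I(F, q) = 2 (I(F, q) = 2*1 = 2)
Y = -6 (Y = -3*2 + 0 = -6 + 0 = -6)
z(l, w) = 0 (z(l, w) = -2 - 6/(-3) = -2 - 6*(-1/3) = -2 + 2 = 0)
d(A) = 0 (d(A) = 0 - 1*0 = 0 + 0 = 0)
9 - 13*d(-4) = 9 - 13*0 = 9 + 0 = 9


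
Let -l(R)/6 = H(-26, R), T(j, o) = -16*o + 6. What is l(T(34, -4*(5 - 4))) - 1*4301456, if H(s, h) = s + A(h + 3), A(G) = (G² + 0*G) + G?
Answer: -4333712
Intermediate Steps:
A(G) = G + G² (A(G) = (G² + 0) + G = G² + G = G + G²)
T(j, o) = 6 - 16*o
H(s, h) = s + (3 + h)*(4 + h) (H(s, h) = s + (h + 3)*(1 + (h + 3)) = s + (3 + h)*(1 + (3 + h)) = s + (3 + h)*(4 + h))
l(R) = 156 - 6*(3 + R)*(4 + R) (l(R) = -6*(-26 + (3 + R)*(4 + R)) = 156 - 6*(3 + R)*(4 + R))
l(T(34, -4*(5 - 4))) - 1*4301456 = (156 - 6*(3 + (6 - (-64)*(5 - 4)))*(4 + (6 - (-64)*(5 - 4)))) - 1*4301456 = (156 - 6*(3 + (6 - (-64)))*(4 + (6 - (-64)))) - 4301456 = (156 - 6*(3 + (6 - 16*(-4)))*(4 + (6 - 16*(-4)))) - 4301456 = (156 - 6*(3 + (6 + 64))*(4 + (6 + 64))) - 4301456 = (156 - 6*(3 + 70)*(4 + 70)) - 4301456 = (156 - 6*73*74) - 4301456 = (156 - 32412) - 4301456 = -32256 - 4301456 = -4333712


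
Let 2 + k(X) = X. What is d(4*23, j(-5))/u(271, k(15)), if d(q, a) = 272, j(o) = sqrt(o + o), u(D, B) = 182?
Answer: 136/91 ≈ 1.4945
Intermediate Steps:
k(X) = -2 + X
j(o) = sqrt(2)*sqrt(o) (j(o) = sqrt(2*o) = sqrt(2)*sqrt(o))
d(4*23, j(-5))/u(271, k(15)) = 272/182 = 272*(1/182) = 136/91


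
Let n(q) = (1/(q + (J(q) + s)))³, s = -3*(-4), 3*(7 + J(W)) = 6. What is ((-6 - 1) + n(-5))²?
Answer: 3025/64 ≈ 47.266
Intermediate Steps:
J(W) = -5 (J(W) = -7 + (⅓)*6 = -7 + 2 = -5)
s = 12
n(q) = (7 + q)⁻³ (n(q) = (1/(q + (-5 + 12)))³ = (1/(q + 7))³ = (1/(7 + q))³ = (7 + q)⁻³)
((-6 - 1) + n(-5))² = ((-6 - 1) + (7 - 5)⁻³)² = (-7 + 2⁻³)² = (-7 + ⅛)² = (-55/8)² = 3025/64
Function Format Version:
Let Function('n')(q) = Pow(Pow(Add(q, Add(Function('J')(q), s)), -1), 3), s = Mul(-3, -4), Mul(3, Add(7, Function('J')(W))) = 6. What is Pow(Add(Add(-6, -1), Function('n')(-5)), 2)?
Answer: Rational(3025, 64) ≈ 47.266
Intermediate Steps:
Function('J')(W) = -5 (Function('J')(W) = Add(-7, Mul(Rational(1, 3), 6)) = Add(-7, 2) = -5)
s = 12
Function('n')(q) = Pow(Add(7, q), -3) (Function('n')(q) = Pow(Pow(Add(q, Add(-5, 12)), -1), 3) = Pow(Pow(Add(q, 7), -1), 3) = Pow(Pow(Add(7, q), -1), 3) = Pow(Add(7, q), -3))
Pow(Add(Add(-6, -1), Function('n')(-5)), 2) = Pow(Add(Add(-6, -1), Pow(Add(7, -5), -3)), 2) = Pow(Add(-7, Pow(2, -3)), 2) = Pow(Add(-7, Rational(1, 8)), 2) = Pow(Rational(-55, 8), 2) = Rational(3025, 64)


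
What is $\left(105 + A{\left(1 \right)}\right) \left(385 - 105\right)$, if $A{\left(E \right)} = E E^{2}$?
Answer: $29680$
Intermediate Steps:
$A{\left(E \right)} = E^{3}$
$\left(105 + A{\left(1 \right)}\right) \left(385 - 105\right) = \left(105 + 1^{3}\right) \left(385 - 105\right) = \left(105 + 1\right) 280 = 106 \cdot 280 = 29680$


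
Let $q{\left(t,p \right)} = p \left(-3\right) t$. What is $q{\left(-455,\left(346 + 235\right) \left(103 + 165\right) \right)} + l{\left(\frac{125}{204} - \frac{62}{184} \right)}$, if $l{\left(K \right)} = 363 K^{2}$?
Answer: $\frac{389922588623929}{1834572} \approx 2.1254 \cdot 10^{8}$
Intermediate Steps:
$q{\left(t,p \right)} = - 3 p t$
$q{\left(-455,\left(346 + 235\right) \left(103 + 165\right) \right)} + l{\left(\frac{125}{204} - \frac{62}{184} \right)} = \left(-3\right) \left(346 + 235\right) \left(103 + 165\right) \left(-455\right) + 363 \left(\frac{125}{204} - \frac{62}{184}\right)^{2} = \left(-3\right) 581 \cdot 268 \left(-455\right) + 363 \left(125 \cdot \frac{1}{204} - \frac{31}{92}\right)^{2} = \left(-3\right) 155708 \left(-455\right) + 363 \left(\frac{125}{204} - \frac{31}{92}\right)^{2} = 212541420 + 363 \left(\frac{647}{2346}\right)^{2} = 212541420 + 363 \cdot \frac{418609}{5503716} = 212541420 + \frac{50651689}{1834572} = \frac{389922588623929}{1834572}$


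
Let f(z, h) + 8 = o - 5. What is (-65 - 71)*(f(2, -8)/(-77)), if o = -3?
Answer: -2176/77 ≈ -28.260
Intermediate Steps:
f(z, h) = -16 (f(z, h) = -8 + (-3 - 5) = -8 - 8 = -16)
(-65 - 71)*(f(2, -8)/(-77)) = (-65 - 71)*(-16/(-77)) = -(-2176)*(-1)/77 = -136*16/77 = -2176/77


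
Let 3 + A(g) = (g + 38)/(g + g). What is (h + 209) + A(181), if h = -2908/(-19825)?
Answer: 1483784271/7176650 ≈ 206.75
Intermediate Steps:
A(g) = -3 + (38 + g)/(2*g) (A(g) = -3 + (g + 38)/(g + g) = -3 + (38 + g)/((2*g)) = -3 + (38 + g)*(1/(2*g)) = -3 + (38 + g)/(2*g))
h = 2908/19825 (h = -2908*(-1/19825) = 2908/19825 ≈ 0.14668)
(h + 209) + A(181) = (2908/19825 + 209) + (-5/2 + 19/181) = 4146333/19825 + (-5/2 + 19*(1/181)) = 4146333/19825 + (-5/2 + 19/181) = 4146333/19825 - 867/362 = 1483784271/7176650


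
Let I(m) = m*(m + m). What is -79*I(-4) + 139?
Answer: -2389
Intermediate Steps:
I(m) = 2*m² (I(m) = m*(2*m) = 2*m²)
-79*I(-4) + 139 = -158*(-4)² + 139 = -158*16 + 139 = -79*32 + 139 = -2528 + 139 = -2389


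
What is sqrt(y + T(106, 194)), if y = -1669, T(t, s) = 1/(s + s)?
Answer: I*sqrt(62814387)/194 ≈ 40.853*I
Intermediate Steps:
T(t, s) = 1/(2*s)
sqrt(y + T(106, 194)) = sqrt(-1669 + (1/2)/194) = sqrt(-1669 + (1/2)*(1/194)) = sqrt(-1669 + 1/388) = sqrt(-647571/388) = I*sqrt(62814387)/194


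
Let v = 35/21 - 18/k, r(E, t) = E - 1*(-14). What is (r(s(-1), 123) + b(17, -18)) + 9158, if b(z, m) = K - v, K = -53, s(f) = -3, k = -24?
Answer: 109363/12 ≈ 9113.6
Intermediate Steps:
r(E, t) = 14 + E (r(E, t) = E + 14 = 14 + E)
v = 29/12 (v = 35/21 - 18/(-24) = 35*(1/21) - 18*(-1/24) = 5/3 + ¾ = 29/12 ≈ 2.4167)
b(z, m) = -665/12 (b(z, m) = -53 - 1*29/12 = -53 - 29/12 = -665/12)
(r(s(-1), 123) + b(17, -18)) + 9158 = ((14 - 3) - 665/12) + 9158 = (11 - 665/12) + 9158 = -533/12 + 9158 = 109363/12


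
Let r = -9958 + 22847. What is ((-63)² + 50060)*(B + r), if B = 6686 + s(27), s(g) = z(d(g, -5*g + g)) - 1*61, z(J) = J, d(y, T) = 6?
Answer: 1054646080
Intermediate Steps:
s(g) = -55 (s(g) = 6 - 1*61 = 6 - 61 = -55)
r = 12889
B = 6631 (B = 6686 - 55 = 6631)
((-63)² + 50060)*(B + r) = ((-63)² + 50060)*(6631 + 12889) = (3969 + 50060)*19520 = 54029*19520 = 1054646080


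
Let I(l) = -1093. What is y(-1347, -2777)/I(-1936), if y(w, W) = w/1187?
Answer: 1347/1297391 ≈ 0.0010382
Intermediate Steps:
y(w, W) = w/1187 (y(w, W) = w*(1/1187) = w/1187)
y(-1347, -2777)/I(-1936) = ((1/1187)*(-1347))/(-1093) = -1347/1187*(-1/1093) = 1347/1297391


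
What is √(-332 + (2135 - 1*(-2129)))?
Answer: 2*√983 ≈ 62.706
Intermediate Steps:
√(-332 + (2135 - 1*(-2129))) = √(-332 + (2135 + 2129)) = √(-332 + 4264) = √3932 = 2*√983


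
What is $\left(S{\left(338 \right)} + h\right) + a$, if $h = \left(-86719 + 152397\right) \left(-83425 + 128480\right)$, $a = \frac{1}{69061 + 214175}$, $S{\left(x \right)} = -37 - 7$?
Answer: $\frac{838129948468057}{283236} \approx 2.9591 \cdot 10^{9}$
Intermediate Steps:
$S{\left(x \right)} = -44$
$a = \frac{1}{283236} \approx 3.5306 \cdot 10^{-6}$
$h = 2959122290$ ($h = 65678 \cdot 45055 = 2959122290$)
$\left(S{\left(338 \right)} + h\right) + a = \left(-44 + 2959122290\right) + \frac{1}{283236} = 2959122246 + \frac{1}{283236} = \frac{838129948468057}{283236}$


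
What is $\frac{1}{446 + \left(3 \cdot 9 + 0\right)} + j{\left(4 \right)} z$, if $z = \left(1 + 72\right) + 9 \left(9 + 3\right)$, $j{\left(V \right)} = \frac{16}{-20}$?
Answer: $- \frac{342447}{2365} \approx -144.8$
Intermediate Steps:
$j{\left(V \right)} = - \frac{4}{5}$ ($j{\left(V \right)} = 16 \left(- \frac{1}{20}\right) = - \frac{4}{5}$)
$z = 181$ ($z = 73 + 9 \cdot 12 = 73 + 108 = 181$)
$\frac{1}{446 + \left(3 \cdot 9 + 0\right)} + j{\left(4 \right)} z = \frac{1}{446 + \left(3 \cdot 9 + 0\right)} - \frac{724}{5} = \frac{1}{446 + \left(27 + 0\right)} - \frac{724}{5} = \frac{1}{446 + 27} - \frac{724}{5} = \frac{1}{473} - \frac{724}{5} = - \frac{342447}{2365}$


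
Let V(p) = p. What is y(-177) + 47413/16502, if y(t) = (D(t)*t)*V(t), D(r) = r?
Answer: -91507387553/16502 ≈ -5.5452e+6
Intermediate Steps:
y(t) = t**3 (y(t) = (t*t)*t = t**2*t = t**3)
y(-177) + 47413/16502 = (-177)**3 + 47413/16502 = -5545233 + 47413*(1/16502) = -5545233 + 47413/16502 = -91507387553/16502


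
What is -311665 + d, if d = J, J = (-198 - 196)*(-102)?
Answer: -271477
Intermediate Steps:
J = 40188 (J = -394*(-102) = 40188)
d = 40188
-311665 + d = -311665 + 40188 = -271477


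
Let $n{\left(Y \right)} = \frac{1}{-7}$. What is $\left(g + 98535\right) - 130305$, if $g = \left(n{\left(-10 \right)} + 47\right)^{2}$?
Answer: $- \frac{1449146}{49} \approx -29574.0$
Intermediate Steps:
$n{\left(Y \right)} = - \frac{1}{7}$
$g = \frac{107584}{49}$ ($g = \left(- \frac{1}{7} + 47\right)^{2} = \left(\frac{328}{7}\right)^{2} = \frac{107584}{49} \approx 2195.6$)
$\left(g + 98535\right) - 130305 = \left(\frac{107584}{49} + 98535\right) - 130305 = \frac{4935799}{49} - 130305 = - \frac{1449146}{49}$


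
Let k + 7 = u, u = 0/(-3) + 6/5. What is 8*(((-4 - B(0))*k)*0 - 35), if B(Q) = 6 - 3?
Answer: -280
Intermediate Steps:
B(Q) = 3
u = 6/5 (u = 0*(-1/3) + 6*(1/5) = 0 + 6/5 = 6/5 ≈ 1.2000)
k = -29/5 (k = -7 + 6/5 = -29/5 ≈ -5.8000)
8*(((-4 - B(0))*k)*0 - 35) = 8*(((-4 - 1*3)*(-29/5))*0 - 35) = 8*(((-4 - 3)*(-29/5))*0 - 35) = 8*(-7*(-29/5)*0 - 35) = 8*((203/5)*0 - 35) = 8*(0 - 35) = 8*(-35) = -280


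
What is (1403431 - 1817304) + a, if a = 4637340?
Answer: 4223467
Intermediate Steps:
(1403431 - 1817304) + a = (1403431 - 1817304) + 4637340 = -413873 + 4637340 = 4223467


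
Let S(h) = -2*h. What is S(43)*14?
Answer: -1204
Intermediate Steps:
S(43)*14 = -2*43*14 = -86*14 = -1204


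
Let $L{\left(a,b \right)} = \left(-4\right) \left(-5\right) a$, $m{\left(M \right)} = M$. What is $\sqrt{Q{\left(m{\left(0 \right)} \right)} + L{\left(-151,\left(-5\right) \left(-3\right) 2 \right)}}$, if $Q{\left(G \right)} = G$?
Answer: $2 i \sqrt{755} \approx 54.955 i$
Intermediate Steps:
$L{\left(a,b \right)} = 20 a$
$\sqrt{Q{\left(m{\left(0 \right)} \right)} + L{\left(-151,\left(-5\right) \left(-3\right) 2 \right)}} = \sqrt{0 + 20 \left(-151\right)} = \sqrt{0 - 3020} = \sqrt{-3020} = 2 i \sqrt{755}$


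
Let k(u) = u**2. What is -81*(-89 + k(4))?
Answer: 5913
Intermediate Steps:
-81*(-89 + k(4)) = -81*(-89 + 4**2) = -81*(-89 + 16) = -81*(-73) = 5913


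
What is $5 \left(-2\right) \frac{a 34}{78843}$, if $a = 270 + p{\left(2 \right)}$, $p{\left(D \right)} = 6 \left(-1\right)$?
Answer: $- \frac{29920}{26281} \approx -1.1385$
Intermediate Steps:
$p{\left(D \right)} = -6$
$a = 264$ ($a = 270 - 6 = 264$)
$5 \left(-2\right) \frac{a 34}{78843} = 5 \left(-2\right) \frac{264 \cdot 34}{78843} = - 10 \cdot 8976 \cdot \frac{1}{78843} = \left(-10\right) \frac{2992}{26281} = - \frac{29920}{26281}$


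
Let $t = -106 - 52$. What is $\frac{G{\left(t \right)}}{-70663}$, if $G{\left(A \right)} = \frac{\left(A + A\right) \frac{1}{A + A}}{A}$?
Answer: $\frac{1}{11164754} \approx 8.9568 \cdot 10^{-8}$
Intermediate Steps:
$t = -158$ ($t = -106 - 52 = -158$)
$G{\left(A \right)} = \frac{1}{A}$ ($G{\left(A \right)} = \frac{2 A \frac{1}{2 A}}{A} = 1 \frac{1}{A} = \frac{1}{A}$)
$\frac{G{\left(t \right)}}{-70663} = \frac{1}{\left(-158\right) \left(-70663\right)} = \left(- \frac{1}{158}\right) \left(- \frac{1}{70663}\right) = \frac{1}{11164754}$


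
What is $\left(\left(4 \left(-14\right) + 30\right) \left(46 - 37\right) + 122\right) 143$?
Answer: $-16016$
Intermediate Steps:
$\left(\left(4 \left(-14\right) + 30\right) \left(46 - 37\right) + 122\right) 143 = \left(\left(-56 + 30\right) 9 + 122\right) 143 = \left(\left(-26\right) 9 + 122\right) 143 = \left(-234 + 122\right) 143 = \left(-112\right) 143 = -16016$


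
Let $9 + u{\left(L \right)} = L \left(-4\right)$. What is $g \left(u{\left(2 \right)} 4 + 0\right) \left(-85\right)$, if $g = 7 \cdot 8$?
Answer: $323680$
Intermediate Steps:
$u{\left(L \right)} = -9 - 4 L$ ($u{\left(L \right)} = -9 + L \left(-4\right) = -9 - 4 L$)
$g = 56$
$g \left(u{\left(2 \right)} 4 + 0\right) \left(-85\right) = 56 \left(\left(-9 - 8\right) 4 + 0\right) \left(-85\right) = 56 \left(\left(-17\right) 4 + 0\right) \left(-85\right) = 56 \left(-68 + 0\right) \left(-85\right) = 56 \left(-68\right) \left(-85\right) = \left(-3808\right) \left(-85\right) = 323680$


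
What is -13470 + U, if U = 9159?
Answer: -4311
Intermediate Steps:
-13470 + U = -13470 + 9159 = -4311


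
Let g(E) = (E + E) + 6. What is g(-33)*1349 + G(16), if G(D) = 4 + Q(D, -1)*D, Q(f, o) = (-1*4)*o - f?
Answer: -81128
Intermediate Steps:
Q(f, o) = -f - 4*o (Q(f, o) = -4*o - f = -f - 4*o)
G(D) = 4 + D*(4 - D) (G(D) = 4 + (-D - 4*(-1))*D = 4 + (-D + 4)*D = 4 + (4 - D)*D = 4 + D*(4 - D))
g(E) = 6 + 2*E (g(E) = 2*E + 6 = 6 + 2*E)
g(-33)*1349 + G(16) = (6 + 2*(-33))*1349 + (4 - 1*16*(-4 + 16)) = (6 - 66)*1349 + (4 - 1*16*12) = -60*1349 + (4 - 192) = -80940 - 188 = -81128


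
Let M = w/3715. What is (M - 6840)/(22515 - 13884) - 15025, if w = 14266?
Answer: -481789475459/32064165 ≈ -15026.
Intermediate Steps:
M = 14266/3715 ≈ 3.8401
(M - 6840)/(22515 - 13884) - 15025 = (14266/3715 - 6840)/(22515 - 13884) - 15025 = -25396334/3715/8631 - 15025 = -25396334/3715*1/8631 - 15025 = -25396334/32064165 - 15025 = -481789475459/32064165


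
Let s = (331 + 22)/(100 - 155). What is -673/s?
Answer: 37015/353 ≈ 104.86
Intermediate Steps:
s = -353/55 (s = 353/(-55) = 353*(-1/55) = -353/55 ≈ -6.4182)
-673/s = -673/(-353/55) = -673*(-55/353) = 37015/353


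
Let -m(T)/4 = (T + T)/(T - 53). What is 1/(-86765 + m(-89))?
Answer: -71/6160671 ≈ -1.1525e-5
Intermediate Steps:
m(T) = -8*T/(-53 + T) (m(T) = -4*(T + T)/(T - 53) = -4*2*T/(-53 + T) = -8*T/(-53 + T))
1/(-86765 + m(-89)) = 1/(-86765 - 8*(-89)/(-53 - 89)) = 1/(-86765 - 8*(-89)/(-142)) = 1/(-86765 - 8*(-89)*(-1/142)) = 1/(-86765 - 356/71) = 1/(-6160671/71) = -71/6160671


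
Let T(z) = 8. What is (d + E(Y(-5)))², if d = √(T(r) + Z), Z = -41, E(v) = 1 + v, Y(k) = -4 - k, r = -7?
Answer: (2 + I*√33)² ≈ -29.0 + 22.978*I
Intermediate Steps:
d = I*√33 (d = √(8 - 41) = √(-33) = I*√33 ≈ 5.7446*I)
(d + E(Y(-5)))² = (I*√33 + (1 + (-4 - 1*(-5))))² = (I*√33 + (1 + (-4 + 5)))² = (I*√33 + (1 + 1))² = (I*√33 + 2)² = (2 + I*√33)²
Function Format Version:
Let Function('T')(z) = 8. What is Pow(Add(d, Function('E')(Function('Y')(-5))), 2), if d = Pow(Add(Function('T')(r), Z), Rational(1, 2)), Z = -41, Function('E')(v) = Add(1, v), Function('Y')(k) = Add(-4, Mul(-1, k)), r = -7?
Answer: Pow(Add(2, Mul(I, Pow(33, Rational(1, 2)))), 2) ≈ Add(-29.000, Mul(22.978, I))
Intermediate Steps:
d = Mul(I, Pow(33, Rational(1, 2))) (d = Pow(Add(8, -41), Rational(1, 2)) = Pow(-33, Rational(1, 2)) = Mul(I, Pow(33, Rational(1, 2))) ≈ Mul(5.7446, I))
Pow(Add(d, Function('E')(Function('Y')(-5))), 2) = Pow(Add(Mul(I, Pow(33, Rational(1, 2))), Add(1, Add(-4, Mul(-1, -5)))), 2) = Pow(Add(Mul(I, Pow(33, Rational(1, 2))), Add(1, Add(-4, 5))), 2) = Pow(Add(Mul(I, Pow(33, Rational(1, 2))), Add(1, 1)), 2) = Pow(Add(Mul(I, Pow(33, Rational(1, 2))), 2), 2) = Pow(Add(2, Mul(I, Pow(33, Rational(1, 2)))), 2)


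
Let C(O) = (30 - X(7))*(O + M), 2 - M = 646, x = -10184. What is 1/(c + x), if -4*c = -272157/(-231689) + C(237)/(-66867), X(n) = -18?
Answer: -20656464484/210373009171197 ≈ -9.8190e-5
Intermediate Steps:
M = -644 (M = 2 - 1*646 = 2 - 646 = -644)
C(O) = -30912 + 48*O (C(O) = (30 - 1*(-18))*(O - 644) = (30 + 18)*(-644 + O) = 48*(-644 + O) = -30912 + 48*O)
c = -7574866141/20656464484 (c = -(-272157/(-231689) + (-30912 + 48*237)/(-66867))/4 = -(-272157*(-1/231689) + (-30912 + 11376)*(-1/66867))/4 = -(272157/231689 - 19536*(-1/66867))/4 = -(272157/231689 + 6512/22289)/4 = -¼*7574866141/5164116121 = -7574866141/20656464484 ≈ -0.36671)
1/(c + x) = 1/(-7574866141/20656464484 - 10184) = 1/(-210373009171197/20656464484) = -20656464484/210373009171197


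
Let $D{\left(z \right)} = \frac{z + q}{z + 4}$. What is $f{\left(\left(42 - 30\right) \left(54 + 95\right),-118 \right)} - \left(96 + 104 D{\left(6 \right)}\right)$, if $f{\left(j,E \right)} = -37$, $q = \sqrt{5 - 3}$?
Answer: $- \frac{977}{5} - \frac{52 \sqrt{2}}{5} \approx -210.11$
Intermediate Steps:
$q = \sqrt{2} \approx 1.4142$
$D{\left(z \right)} = \frac{z + \sqrt{2}}{4 + z}$ ($D{\left(z \right)} = \frac{z + \sqrt{2}}{z + 4} = \frac{z + \sqrt{2}}{4 + z}$)
$f{\left(\left(42 - 30\right) \left(54 + 95\right),-118 \right)} - \left(96 + 104 D{\left(6 \right)}\right) = -37 - \left(96 + 104 \frac{6 + \sqrt{2}}{4 + 6}\right) = -37 - \left(96 + 104 \frac{6 + \sqrt{2}}{10}\right) = -37 - \left(96 + 104 \left(\frac{3}{5} + \frac{\sqrt{2}}{10}\right)\right) = -37 - \left(\frac{792}{5} + \frac{52 \sqrt{2}}{5}\right) = - \frac{977}{5} - \frac{52 \sqrt{2}}{5}$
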